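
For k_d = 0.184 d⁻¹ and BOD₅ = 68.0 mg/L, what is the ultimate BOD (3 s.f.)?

BOD₅ = L₀(1 − e^(−5k_d)) ⇒ L₀ = BOD₅ / (1 − e^(−5×0.184))
= 68.0 / (1 − 0.3985) = 68.0 / 0.6015 = 113.1 mg/L.

L₀ ≈ 113 mg/L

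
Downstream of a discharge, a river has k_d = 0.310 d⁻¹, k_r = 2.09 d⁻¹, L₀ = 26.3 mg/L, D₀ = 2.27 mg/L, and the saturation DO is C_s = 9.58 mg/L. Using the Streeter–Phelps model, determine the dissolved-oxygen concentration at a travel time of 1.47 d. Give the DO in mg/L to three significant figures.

k_d L₀/(k_r−k_d) = 0.310×26.3/(2.09−0.310) = 8.153/1.780 = 4.580 mg/L.
e^(−k_d t) = e^(−0.310×1.470) = 0.6340; e^(−k_r t) = e^(−2.09×1.470) = 0.04631.
D = 4.580 × (0.6340 − 0.04631) + 2.27 × 0.04631 = 2.692 + 0.1051 = 2.797 mg/L.
DO = C_s − D = 9.58 − 2.797 = 6.783 mg/L.

DO ≈ 6.78 mg/L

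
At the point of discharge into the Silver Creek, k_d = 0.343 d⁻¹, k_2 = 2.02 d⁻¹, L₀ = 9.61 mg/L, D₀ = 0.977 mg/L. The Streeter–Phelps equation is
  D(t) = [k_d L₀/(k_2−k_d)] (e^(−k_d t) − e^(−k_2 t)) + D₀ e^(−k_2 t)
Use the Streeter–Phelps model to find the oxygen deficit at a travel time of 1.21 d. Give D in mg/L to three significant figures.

k_d L₀/(k_2−k_d) = 0.343×9.61/(2.02−0.343) = 3.296/1.677 = 1.966 mg/L.
e^(−k_d t) = e^(−0.343×1.210) = 0.6603; e^(−k_2 t) = e^(−2.02×1.210) = 0.08680.
D = 1.966 × (0.6603 − 0.08680) + 0.977 × 0.08680 = 1.127 + 0.08480 = 1.212 mg/L.

D ≈ 1.21 mg/L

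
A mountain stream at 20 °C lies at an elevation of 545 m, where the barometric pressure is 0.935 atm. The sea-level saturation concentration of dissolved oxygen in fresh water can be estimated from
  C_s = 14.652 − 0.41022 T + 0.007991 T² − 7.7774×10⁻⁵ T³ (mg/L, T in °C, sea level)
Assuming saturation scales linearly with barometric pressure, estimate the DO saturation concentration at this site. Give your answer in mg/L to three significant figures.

At sea level: C_s = 14.652 − 0.41022×20 + 0.007991×20² − 7.7774×10⁻⁵×20³ = 9.022 mg/L.
Pressure correction: C_s' = 9.022 × 0.935 = 8.435 mg/L.

C_s ≈ 8.44 mg/L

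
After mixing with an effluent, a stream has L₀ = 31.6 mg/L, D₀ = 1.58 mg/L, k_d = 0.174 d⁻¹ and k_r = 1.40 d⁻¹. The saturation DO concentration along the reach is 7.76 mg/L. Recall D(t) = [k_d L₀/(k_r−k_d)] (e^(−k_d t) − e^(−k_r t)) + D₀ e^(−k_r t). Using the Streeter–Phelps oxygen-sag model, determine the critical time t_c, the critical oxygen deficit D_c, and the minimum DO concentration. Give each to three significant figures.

t_c ≈ 1.35 d; D_c ≈ 3.11 mg/L; min DO ≈ 4.65 mg/L

t_c = [1/(k_r−k_d)] ln[(k_r/k_d)(1 − D₀(k_r−k_d)/(k_d L₀))]
= [1/(1.40−0.174)] ln[(1.40/0.174)(1 − 1.58×1.226/(0.174×31.6))]
= (1/1.226) ln[8.046 × 0.6477] = 0.8157 × ln(5.211) = 0.8157 × 1.651 = 1.347 d.
L(t_c) = L₀ e^(−k_d t_c) = 31.6 × 0.7911 = 25.00 mg/L, and at the critical point k_r D_c = k_d L, so D_c = (0.174/1.40) × 25.00 = 3.107 mg/L.
Minimum DO = C_s − D_c = 7.76 − 3.107 = 4.653 mg/L.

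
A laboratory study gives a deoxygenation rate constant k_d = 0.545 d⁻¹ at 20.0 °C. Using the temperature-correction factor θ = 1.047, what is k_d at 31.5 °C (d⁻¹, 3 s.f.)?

k_d(T₂) = k_d(T₁) · θ^(T₂−T₁) = 0.545 × 1.047^(31.5−20.0)
= 0.545 × 1.047^11.5 = 0.545 × 1.696 = 0.9242 d⁻¹.

k_d ≈ 0.924 d⁻¹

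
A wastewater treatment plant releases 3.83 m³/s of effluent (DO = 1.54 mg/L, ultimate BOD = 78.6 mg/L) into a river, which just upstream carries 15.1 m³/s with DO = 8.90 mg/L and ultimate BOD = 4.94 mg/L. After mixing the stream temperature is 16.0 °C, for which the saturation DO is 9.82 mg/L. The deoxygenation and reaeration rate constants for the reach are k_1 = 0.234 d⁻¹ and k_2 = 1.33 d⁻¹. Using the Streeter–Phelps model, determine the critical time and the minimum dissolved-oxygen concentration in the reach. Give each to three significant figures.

Mixed DO = (15.1×8.90 + 3.83×1.54)/(15.1+3.83) = 140.3/18.93 = 7.411 mg/L.
Mixed L₀ = (15.1×4.94 + 3.83×78.6)/(18.93) = 375.6/18.93 = 19.84 mg/L.
Initial deficit D₀ = C_s − DO₀ = 9.82 − 7.411 = 2.409 mg/L.
t_c = (1/1.096) ln[(1.33/0.234)(1 − 2.409×1.096/(0.234×19.84))] = 0.9124 × ln(2.452) = 0.8182 d.
D_c = (0.234/1.33) × 19.84 × e^(−0.234×0.8182) = 0.1759 × 19.84 × 0.8257 = 2.883 mg/L.
Minimum DO = 9.82 − 2.883 = 6.937 mg/L.

t_c ≈ 0.818 d; minimum DO ≈ 6.94 mg/L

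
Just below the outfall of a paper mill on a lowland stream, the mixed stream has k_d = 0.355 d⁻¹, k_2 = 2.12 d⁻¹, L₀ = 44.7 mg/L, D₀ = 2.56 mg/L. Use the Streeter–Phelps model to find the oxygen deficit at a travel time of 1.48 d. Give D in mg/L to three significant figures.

k_d L₀/(k_2−k_d) = 0.355×44.7/(2.12−0.355) = 15.87/1.765 = 8.991 mg/L.
e^(−k_d t) = e^(−0.355×1.480) = 0.5913; e^(−k_2 t) = e^(−2.12×1.480) = 0.04339.
D = 8.991 × (0.5913 − 0.04339) + 2.56 × 0.04339 = 4.926 + 0.1111 = 5.037 mg/L.

D ≈ 5.04 mg/L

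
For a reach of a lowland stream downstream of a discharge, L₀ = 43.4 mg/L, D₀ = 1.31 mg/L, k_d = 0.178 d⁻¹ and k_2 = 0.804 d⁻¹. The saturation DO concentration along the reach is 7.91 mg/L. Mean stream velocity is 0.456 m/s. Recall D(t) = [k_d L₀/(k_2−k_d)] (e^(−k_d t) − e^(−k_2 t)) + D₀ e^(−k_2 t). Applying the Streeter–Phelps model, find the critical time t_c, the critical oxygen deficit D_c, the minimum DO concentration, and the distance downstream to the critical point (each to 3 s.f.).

t_c ≈ 2.23 d; D_c ≈ 6.46 mg/L; min DO ≈ 1.45 mg/L; x_c ≈ 87.8 km

t_c = [1/(k_2−k_d)] ln[(k_2/k_d)(1 − D₀(k_2−k_d)/(k_d L₀))]
= [1/(0.804−0.178)] ln[(0.804/0.178)(1 − 1.31×0.6260/(0.178×43.4))]
= (1/0.6260) ln[4.517 × 0.8938] = 1.597 × ln(4.037) = 1.597 × 1.396 = 2.229 d.
L(t_c) = L₀ e^(−k_d t_c) = 43.4 × 0.6724 = 29.18 mg/L, and at the critical point k_2 D_c = k_d L, so D_c = (0.178/0.804) × 29.18 = 6.461 mg/L.
Minimum DO = C_s − D_c = 7.91 − 6.461 = 1.449 mg/L.
x_c = v t_c = 0.456 m/s × 2.229 d × 86400 s/d = 87830 m ≈ 87.8 km.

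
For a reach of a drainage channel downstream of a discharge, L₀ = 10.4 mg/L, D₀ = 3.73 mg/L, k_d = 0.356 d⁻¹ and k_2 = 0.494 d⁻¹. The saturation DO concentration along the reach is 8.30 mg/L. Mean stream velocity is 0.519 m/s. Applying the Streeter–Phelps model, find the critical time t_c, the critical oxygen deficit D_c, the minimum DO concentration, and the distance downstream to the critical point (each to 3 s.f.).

t_c = [1/(k_2−k_d)] ln[(k_2/k_d)(1 − D₀(k_2−k_d)/(k_d L₀))]
= [1/(0.494−0.356)] ln[(0.494/0.356)(1 − 3.73×0.1380/(0.356×10.4))]
= (1/0.1380) ln[1.388 × 0.8610] = 7.246 × ln(1.195) = 7.246 × 0.1779 = 1.289 d.
D_c = (k_d/k_2) L₀ e^(−k_d t_c) = (0.356/0.494) × 10.4 × e^(−0.356×1.289) = 0.7206 × 10.4 × 0.6319 = 4.736 mg/L.
Minimum DO = C_s − D_c = 8.30 − 4.736 = 3.564 mg/L.
x_c = v t_c = 0.519 m/s × 1.289 d × 86400 s/d = 57810 m ≈ 57.8 km.

t_c ≈ 1.29 d; D_c ≈ 4.74 mg/L; min DO ≈ 3.56 mg/L; x_c ≈ 57.8 km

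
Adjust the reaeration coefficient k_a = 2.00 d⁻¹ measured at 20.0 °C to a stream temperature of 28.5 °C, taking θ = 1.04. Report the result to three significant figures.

k_a(T₂) = k_a(T₁) · θ^(T₂−T₁) = 2.00 × 1.04^(28.5−20.0)
= 2.00 × 1.04^8.50 = 2.00 × 1.396 = 2.791 d⁻¹.

k_a ≈ 2.79 d⁻¹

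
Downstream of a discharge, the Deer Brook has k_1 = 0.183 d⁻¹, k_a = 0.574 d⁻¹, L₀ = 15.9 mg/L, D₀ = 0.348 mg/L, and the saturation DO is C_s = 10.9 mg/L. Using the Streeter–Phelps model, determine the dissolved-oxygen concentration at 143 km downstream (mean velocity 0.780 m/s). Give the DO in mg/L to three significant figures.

DO ≈ 7.95 mg/L

Travel time t = x/v = 143 km / (0.780 m/s) = 143000 m / 0.780 m/s = 183300 s = 2.122 d.
k_1 L₀/(k_a−k_1) = 0.183×15.9/(0.574−0.183) = 2.910/0.3910 = 7.442 mg/L.
e^(−k_1 t) = e^(−0.183×2.122) = 0.6782; e^(−k_a t) = e^(−0.574×2.122) = 0.2958.
D = 7.442 × (0.6782 − 0.2958) + 0.348 × 0.2958 = 2.846 + 0.1029 = 2.948 mg/L.
DO = C_s − D = 10.9 − 2.948 = 7.952 mg/L.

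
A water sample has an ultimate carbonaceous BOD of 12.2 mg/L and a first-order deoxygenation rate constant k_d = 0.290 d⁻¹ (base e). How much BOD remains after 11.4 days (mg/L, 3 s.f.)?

L_t = L₀ e^(−k_d t) = 12.2 × e^(−0.290×11.4) = 12.2 × 0.03666 = 0.4473 mg/L.

L ≈ 0.447 mg/L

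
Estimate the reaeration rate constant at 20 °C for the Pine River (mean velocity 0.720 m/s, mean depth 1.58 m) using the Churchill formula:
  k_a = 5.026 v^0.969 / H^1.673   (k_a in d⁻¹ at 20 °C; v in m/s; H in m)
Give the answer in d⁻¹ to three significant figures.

k_a ≈ 1.70 d⁻¹

k_a = 5.026 × 0.720^0.969 / 1.58^1.673 = 5.026 × 0.7274 / 2.150 = 1.701 d⁻¹.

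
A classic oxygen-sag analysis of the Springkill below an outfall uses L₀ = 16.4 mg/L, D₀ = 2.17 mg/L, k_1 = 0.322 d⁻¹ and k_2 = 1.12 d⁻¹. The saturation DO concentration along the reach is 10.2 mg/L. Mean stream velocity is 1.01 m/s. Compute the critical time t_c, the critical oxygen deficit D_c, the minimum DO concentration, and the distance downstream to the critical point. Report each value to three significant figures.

t_c ≈ 1.06 d; D_c ≈ 3.35 mg/L; min DO ≈ 6.85 mg/L; x_c ≈ 92.9 km

At the critical point dD/dt = 0, so k_1 L₀ e^(−k_1 t) = k_2 D. Substituting D(t) from the Streeter–Phelps equation and solving for t gives
t_c = ln[(k_2/k_1)(1 − D₀(k_2−k_1)/(k_1 L₀))] / (k_2−k_1).
Here k_2−k_1 = 0.7980 d⁻¹ and 1 − D₀(k_2−k_1)/(k_1 L₀) = 1 − 2.17×0.7980/(0.322×16.4) = 0.6721, so
t_c = ln(3.478 × 0.6721) / 0.7980 = 0.8492 / 0.7980 = 1.064 d.
D_c = (k_1/k_2) L₀ e^(−k_1 t_c) = (0.322/1.12) × 16.4 × e^(−0.322×1.064) = 0.2875 × 16.4 × 0.7099 = 3.347 mg/L.
Minimum DO = C_s − D_c = 10.2 − 3.347 = 6.853 mg/L.
x_c = v t_c = 1.01 m/s × 1.064 d × 86400 s/d = 92860 m ≈ 92.9 km.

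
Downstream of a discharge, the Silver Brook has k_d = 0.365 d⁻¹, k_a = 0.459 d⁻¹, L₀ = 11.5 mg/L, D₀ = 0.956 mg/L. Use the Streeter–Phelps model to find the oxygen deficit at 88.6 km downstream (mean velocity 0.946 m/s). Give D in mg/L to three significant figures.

Travel time t = x/v = 88.6 km / (0.946 m/s) = 88600 m / 0.946 m/s = 93660 s = 1.084 d.
k_d L₀/(k_a−k_d) = 0.365×11.5/(0.459−0.365) = 4.197/0.09400 = 44.65 mg/L.
e^(−k_d t) = e^(−0.365×1.084) = 0.6732; e^(−k_a t) = e^(−0.459×1.084) = 0.6080.
D = 44.65 × (0.6732 − 0.6080) + 0.956 × 0.6080 = 2.912 + 0.5813 = 3.494 mg/L.

D ≈ 3.49 mg/L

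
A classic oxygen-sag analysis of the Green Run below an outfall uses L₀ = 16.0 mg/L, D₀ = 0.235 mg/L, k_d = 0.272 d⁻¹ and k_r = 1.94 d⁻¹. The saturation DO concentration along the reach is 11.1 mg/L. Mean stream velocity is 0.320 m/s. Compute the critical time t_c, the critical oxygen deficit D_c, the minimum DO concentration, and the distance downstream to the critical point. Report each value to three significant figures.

t_c = [1/(k_r−k_d)] ln[(k_r/k_d)(1 − D₀(k_r−k_d)/(k_d L₀))]
= [1/(1.94−0.272)] ln[(1.94/0.272)(1 − 0.235×1.668/(0.272×16.0))]
= (1/1.668) ln[7.132 × 0.9099] = 0.5995 × ln(6.490) = 0.5995 × 1.870 = 1.121 d.
D_c = (k_d/k_r) L₀ e^(−k_d t_c) = (0.272/1.94) × 16.0 × e^(−0.272×1.121) = 0.1402 × 16.0 × 0.7371 = 1.654 mg/L.
Minimum DO = C_s − D_c = 11.1 − 1.654 = 9.446 mg/L.
x_c = v t_c = 0.320 m/s × 1.121 d × 86400 s/d = 31000 m ≈ 31.0 km.

t_c ≈ 1.12 d; D_c ≈ 1.65 mg/L; min DO ≈ 9.45 mg/L; x_c ≈ 31.0 km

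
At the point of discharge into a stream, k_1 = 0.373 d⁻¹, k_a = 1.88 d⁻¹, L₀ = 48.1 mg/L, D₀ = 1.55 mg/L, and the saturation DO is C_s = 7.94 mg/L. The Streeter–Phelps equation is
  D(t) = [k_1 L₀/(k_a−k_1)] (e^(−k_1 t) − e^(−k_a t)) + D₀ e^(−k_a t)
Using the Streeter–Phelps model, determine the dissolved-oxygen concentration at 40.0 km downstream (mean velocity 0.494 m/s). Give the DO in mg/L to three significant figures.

DO ≈ 1.33 mg/L

Travel time t = x/v = 40.0 km / (0.494 m/s) = 40000 m / 0.494 m/s = 80970 s = 0.9372 d.
k_1 L₀/(k_a−k_1) = 0.373×48.1/(1.88−0.373) = 17.94/1.507 = 11.91 mg/L.
e^(−k_1 t) = e^(−0.373×0.9372) = 0.7050; e^(−k_a t) = e^(−1.88×0.9372) = 0.1717.
D = 11.91 × (0.7050 − 0.1717) + 1.55 × 0.1717 = 6.349 + 0.2662 = 6.615 mg/L.
DO = C_s − D = 7.94 − 6.615 = 1.325 mg/L.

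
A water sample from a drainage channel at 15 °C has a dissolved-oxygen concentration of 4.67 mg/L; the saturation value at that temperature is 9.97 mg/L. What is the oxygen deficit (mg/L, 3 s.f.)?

D = C_s − C = 9.97 − 4.67 = 5.30 mg/L.

D ≈ 5.30 mg/L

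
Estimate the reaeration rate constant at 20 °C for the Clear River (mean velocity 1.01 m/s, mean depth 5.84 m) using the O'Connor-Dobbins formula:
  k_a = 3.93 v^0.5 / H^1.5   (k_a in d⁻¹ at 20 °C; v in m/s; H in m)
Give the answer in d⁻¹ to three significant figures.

k_a ≈ 0.280 d⁻¹

k_a = 3.93 × 1.01^0.5 / 5.84^1.5 = 3.93 × 1.005 / 14.11 = 0.2799 d⁻¹.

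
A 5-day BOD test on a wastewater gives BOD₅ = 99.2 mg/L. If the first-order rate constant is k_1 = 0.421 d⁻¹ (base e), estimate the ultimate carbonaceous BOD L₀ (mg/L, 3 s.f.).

BOD₅ = L₀(1 − e^(−5k_1)) ⇒ L₀ = BOD₅ / (1 − e^(−5×0.421))
= 99.2 / (1 − 0.1218) = 99.2 / 0.8782 = 113.0 mg/L.

L₀ ≈ 113 mg/L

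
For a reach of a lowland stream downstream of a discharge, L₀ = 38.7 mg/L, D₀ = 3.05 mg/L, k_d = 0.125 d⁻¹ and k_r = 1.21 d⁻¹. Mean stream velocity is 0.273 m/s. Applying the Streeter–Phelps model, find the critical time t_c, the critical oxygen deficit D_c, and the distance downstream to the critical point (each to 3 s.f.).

t_c ≈ 1.03 d; D_c ≈ 3.51 mg/L; x_c ≈ 24.3 km

t_c = [1/(k_r−k_d)] ln[(k_r/k_d)(1 − D₀(k_r−k_d)/(k_d L₀))]
= [1/(1.21−0.125)] ln[(1.21/0.125)(1 − 3.05×1.085/(0.125×38.7))]
= (1/1.085) ln[9.680 × 0.3159] = 0.9217 × ln(3.058) = 0.9217 × 1.118 = 1.030 d.
D_c = (k_d/k_r) L₀ e^(−k_d t_c) = (0.125/1.21) × 38.7 × e^(−0.125×1.030) = 0.1033 × 38.7 × 0.8792 = 3.515 mg/L.
x_c = v t_c = 0.273 m/s × 1.030 d × 86400 s/d = 24300 m ≈ 24.3 km.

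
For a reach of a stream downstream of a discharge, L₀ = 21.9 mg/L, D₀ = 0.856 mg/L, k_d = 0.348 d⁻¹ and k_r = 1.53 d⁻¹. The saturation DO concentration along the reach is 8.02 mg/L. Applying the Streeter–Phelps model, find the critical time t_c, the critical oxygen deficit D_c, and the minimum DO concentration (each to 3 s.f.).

t_c ≈ 1.13 d; D_c ≈ 3.36 mg/L; min DO ≈ 4.66 mg/L

With k_r/k_d = 4.397 and 1 − D₀(k_r−k_d)/(k_d L₀) = 0.8672,
t_c = ln(4.397 × 0.8672) / (1.53 − 0.348) = ln(3.813) / 1.182 = 1.338/1.182 = 1.132 d.
D_c = (k_d/k_r) L₀ e^(−k_d t_c) = (0.348/1.53) × 21.9 × e^(−0.348×1.132) = 0.2275 × 21.9 × 0.6743 = 3.359 mg/L.
Minimum DO = C_s − D_c = 8.02 − 3.359 = 4.661 mg/L.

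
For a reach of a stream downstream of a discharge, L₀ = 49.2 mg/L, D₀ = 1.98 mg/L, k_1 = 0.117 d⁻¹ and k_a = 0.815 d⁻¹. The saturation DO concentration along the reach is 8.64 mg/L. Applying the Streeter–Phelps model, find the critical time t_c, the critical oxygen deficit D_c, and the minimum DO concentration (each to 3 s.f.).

At the critical point dD/dt = 0, so k_1 L₀ e^(−k_1 t) = k_a D. Substituting D(t) from the Streeter–Phelps equation and solving for t gives
t_c = ln[(k_a/k_1)(1 − D₀(k_a−k_1)/(k_1 L₀))] / (k_a−k_1).
Here k_a−k_1 = 0.6980 d⁻¹ and 1 − D₀(k_a−k_1)/(k_1 L₀) = 1 − 1.98×0.6980/(0.117×49.2) = 0.7599, so
t_c = ln(6.966 × 0.7599) / 0.6980 = 1.666 / 0.6980 = 2.387 d.
D_c = (k_1/k_a) L₀ e^(−k_1 t_c) = (0.117/0.815) × 49.2 × e^(−0.117×2.387) = 0.1436 × 49.2 × 0.7563 = 5.342 mg/L.
Minimum DO = C_s − D_c = 8.64 − 5.342 = 3.298 mg/L.

t_c ≈ 2.39 d; D_c ≈ 5.34 mg/L; min DO ≈ 3.30 mg/L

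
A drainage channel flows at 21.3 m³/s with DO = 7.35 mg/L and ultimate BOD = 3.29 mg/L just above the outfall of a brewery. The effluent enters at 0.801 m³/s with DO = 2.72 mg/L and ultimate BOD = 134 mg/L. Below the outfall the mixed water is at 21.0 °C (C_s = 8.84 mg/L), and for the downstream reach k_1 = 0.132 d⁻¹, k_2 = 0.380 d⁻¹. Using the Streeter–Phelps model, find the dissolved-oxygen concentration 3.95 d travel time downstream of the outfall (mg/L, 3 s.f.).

DO ≈ 6.89 mg/L

Mixed DO = (21.3×7.35 + 0.801×2.72)/(21.3+0.801) = 158.7/22.10 = 7.182 mg/L.
Mixed L₀ = (21.3×3.29 + 0.801×134)/(22.10) = 177.4/22.10 = 8.027 mg/L.
Initial deficit D₀ = C_s − DO₀ = 8.84 − 7.182 = 1.658 mg/L.
D(3.95) = [0.132×8.027/(0.380−0.132)](e^(−0.132×3.95) − e^(−0.380×3.95)) + 1.658 e^(−0.380×3.95)
= 4.273 × (0.5937 − 0.2229) + 1.658 × 0.2229 = 1.954 mg/L.
DO = 8.84 − 1.954 = 6.886 mg/L.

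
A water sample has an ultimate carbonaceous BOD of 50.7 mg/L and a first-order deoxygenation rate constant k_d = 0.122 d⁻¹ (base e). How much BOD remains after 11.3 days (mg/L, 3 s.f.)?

L_t = L₀ e^(−k_d t) = 50.7 × e^(−0.122×11.3) = 50.7 × 0.2519 = 12.77 mg/L.

L ≈ 12.8 mg/L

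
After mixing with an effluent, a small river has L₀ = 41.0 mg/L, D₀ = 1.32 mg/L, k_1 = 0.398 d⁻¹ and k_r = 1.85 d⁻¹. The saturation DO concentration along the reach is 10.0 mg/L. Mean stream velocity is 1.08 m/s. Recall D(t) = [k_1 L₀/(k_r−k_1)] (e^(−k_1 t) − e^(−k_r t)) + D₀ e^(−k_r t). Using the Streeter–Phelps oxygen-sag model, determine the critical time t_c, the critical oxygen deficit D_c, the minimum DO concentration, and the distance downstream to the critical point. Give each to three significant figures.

t_c ≈ 0.972 d; D_c ≈ 5.99 mg/L; min DO ≈ 4.01 mg/L; x_c ≈ 90.7 km

t_c = [1/(k_r−k_1)] ln[(k_r/k_1)(1 − D₀(k_r−k_1)/(k_1 L₀))]
= [1/(1.85−0.398)] ln[(1.85/0.398)(1 − 1.32×1.452/(0.398×41.0))]
= (1/1.452) ln[4.648 × 0.8825] = 0.6887 × ln(4.102) = 0.6887 × 1.412 = 0.9721 d.
L(t_c) = L₀ e^(−k_1 t_c) = 41.0 × 0.6792 = 27.85 mg/L, and at the critical point k_r D_c = k_1 L, so D_c = (0.398/1.85) × 27.85 = 5.990 mg/L.
Minimum DO = C_s − D_c = 10.0 − 5.990 = 4.010 mg/L.
x_c = v t_c = 1.08 m/s × 0.9721 d × 86400 s/d = 90710 m ≈ 90.7 km.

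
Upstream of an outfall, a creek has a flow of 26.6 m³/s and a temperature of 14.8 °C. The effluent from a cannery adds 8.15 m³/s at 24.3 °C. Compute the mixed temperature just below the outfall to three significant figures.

Flow-weighted mixing: C = (Q_r C_r + Q_w C_w)/(Q_r + Q_w)
= (26.6×14.8 + 8.15×24.3)/(26.6 + 8.15) = 591.7/34.75 = 17.03 °C.

17.0 °C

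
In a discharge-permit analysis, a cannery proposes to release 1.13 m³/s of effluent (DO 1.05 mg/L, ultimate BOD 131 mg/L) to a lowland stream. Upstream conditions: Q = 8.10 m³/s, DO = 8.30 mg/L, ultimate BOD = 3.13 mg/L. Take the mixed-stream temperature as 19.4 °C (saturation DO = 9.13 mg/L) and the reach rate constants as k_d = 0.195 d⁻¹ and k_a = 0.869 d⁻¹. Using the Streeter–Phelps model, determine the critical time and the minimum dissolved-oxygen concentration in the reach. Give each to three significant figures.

Mixed DO = (8.10×8.30 + 1.13×1.05)/(8.10+1.13) = 68.42/9.230 = 7.412 mg/L.
Mixed L₀ = (8.10×3.13 + 1.13×131)/(9.230) = 173.4/9.230 = 18.78 mg/L.
Initial deficit D₀ = C_s − DO₀ = 9.13 − 7.412 = 1.718 mg/L.
t_c = (1/0.6740) ln[(0.869/0.195)(1 − 1.718×0.6740/(0.195×18.78))] = 1.484 × ln(3.048) = 1.654 d.
D_c = (0.195/0.869) × 18.78 × e^(−0.195×1.654) = 0.2244 × 18.78 × 0.7244 = 3.053 mg/L.
Minimum DO = 9.13 − 3.053 = 6.077 mg/L.

t_c ≈ 1.65 d; minimum DO ≈ 6.08 mg/L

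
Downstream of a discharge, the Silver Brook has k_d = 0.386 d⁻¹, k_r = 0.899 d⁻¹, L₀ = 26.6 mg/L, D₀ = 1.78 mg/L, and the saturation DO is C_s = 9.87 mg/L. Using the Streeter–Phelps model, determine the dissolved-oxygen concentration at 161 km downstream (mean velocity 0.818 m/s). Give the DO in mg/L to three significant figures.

DO ≈ 3.91 mg/L

Travel time t = x/v = 161 km / (0.818 m/s) = 161000 m / 0.818 m/s = 196800 s = 2.278 d.
k_d L₀/(k_r−k_d) = 0.386×26.6/(0.899−0.386) = 10.27/0.5130 = 20.01 mg/L.
e^(−k_d t) = e^(−0.386×2.278) = 0.4151; e^(−k_r t) = e^(−0.899×2.278) = 0.1290.
D = 20.01 × (0.4151 − 0.1290) + 1.78 × 0.1290 = 5.726 + 0.2296 = 5.955 mg/L.
DO = C_s − D = 9.87 − 5.955 = 3.915 mg/L.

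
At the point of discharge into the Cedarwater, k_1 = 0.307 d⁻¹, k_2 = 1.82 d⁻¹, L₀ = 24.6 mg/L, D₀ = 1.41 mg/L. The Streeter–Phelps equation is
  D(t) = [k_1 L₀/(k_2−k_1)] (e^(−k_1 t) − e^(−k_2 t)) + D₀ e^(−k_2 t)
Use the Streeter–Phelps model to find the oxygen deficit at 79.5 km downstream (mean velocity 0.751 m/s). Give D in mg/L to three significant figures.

Travel time t = x/v = 79.5 km / (0.751 m/s) = 79500 m / 0.751 m/s = 105900 s = 1.225 d.
k_1 L₀/(k_2−k_1) = 0.307×24.6/(1.82−0.307) = 7.552/1.513 = 4.992 mg/L.
e^(−k_1 t) = e^(−0.307×1.225) = 0.6865; e^(−k_2 t) = e^(−1.82×1.225) = 0.1075.
D = 4.992 × (0.6865 − 0.1075) + 1.41 × 0.1075 = 2.890 + 0.1516 = 3.042 mg/L.

D ≈ 3.04 mg/L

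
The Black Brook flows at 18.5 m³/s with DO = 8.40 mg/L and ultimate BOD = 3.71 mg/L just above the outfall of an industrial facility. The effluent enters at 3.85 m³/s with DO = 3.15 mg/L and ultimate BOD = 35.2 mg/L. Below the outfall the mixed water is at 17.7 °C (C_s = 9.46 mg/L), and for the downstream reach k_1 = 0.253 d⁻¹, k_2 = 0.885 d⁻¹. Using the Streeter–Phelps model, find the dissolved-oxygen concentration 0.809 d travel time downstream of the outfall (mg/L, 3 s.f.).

Mixed DO = (18.5×8.40 + 3.85×3.15)/(18.5+3.85) = 167.5/22.35 = 7.496 mg/L.
Mixed L₀ = (18.5×3.71 + 3.85×35.2)/(22.35) = 204.2/22.35 = 9.134 mg/L.
Initial deficit D₀ = C_s − DO₀ = 9.46 − 7.496 = 1.964 mg/L.
D(0.809) = [0.253×9.134/(0.885−0.253)](e^(−0.253×0.809) − e^(−0.885×0.809)) + 1.964 e^(−0.885×0.809)
= 3.657 × (0.8149 − 0.4887) + 1.964 × 0.4887 = 2.153 mg/L.
DO = 9.46 − 2.153 = 7.307 mg/L.

DO ≈ 7.31 mg/L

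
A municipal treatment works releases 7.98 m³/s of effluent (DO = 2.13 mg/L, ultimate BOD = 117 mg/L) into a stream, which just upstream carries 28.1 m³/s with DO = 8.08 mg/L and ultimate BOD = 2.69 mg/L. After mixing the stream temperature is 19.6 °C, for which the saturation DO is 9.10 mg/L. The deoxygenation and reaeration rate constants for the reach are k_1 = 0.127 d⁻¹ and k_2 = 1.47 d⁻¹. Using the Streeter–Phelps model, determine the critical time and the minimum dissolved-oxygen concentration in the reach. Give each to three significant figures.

Mixed DO = (28.1×8.08 + 7.98×2.13)/(28.1+7.98) = 244.0/36.08 = 6.764 mg/L.
Mixed L₀ = (28.1×2.69 + 7.98×117)/(36.08) = 1009/36.08 = 27.97 mg/L.
Initial deficit D₀ = C_s − DO₀ = 9.10 − 6.764 = 2.336 mg/L.
t_c = (1/1.343) ln[(1.47/0.127)(1 − 2.336×1.343/(0.127×27.97))] = 0.7446 × ln(1.353) = 0.2251 d.
D_c = (0.127/1.47) × 27.97 × e^(−0.127×0.2251) = 0.08639 × 27.97 × 0.9718 = 2.349 mg/L.
Minimum DO = 9.10 − 2.349 = 6.751 mg/L.

t_c ≈ 0.225 d; minimum DO ≈ 6.75 mg/L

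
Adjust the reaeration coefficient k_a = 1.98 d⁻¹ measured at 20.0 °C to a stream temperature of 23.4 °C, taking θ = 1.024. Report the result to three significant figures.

k_a(T₂) = k_a(T₁) · θ^(T₂−T₁) = 1.98 × 1.024^(23.4−20.0)
= 1.98 × 1.024^3.40 = 1.98 × 1.084 = 2.146 d⁻¹.

k_a ≈ 2.15 d⁻¹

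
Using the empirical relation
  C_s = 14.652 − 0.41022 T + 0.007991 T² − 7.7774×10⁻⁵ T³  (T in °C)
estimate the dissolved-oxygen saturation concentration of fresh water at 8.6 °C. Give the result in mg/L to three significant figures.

C_s ≈ 11.7 mg/L

C_s = 14.652 − 0.41022×8.6 + 0.007991×8.6² − 7.7774×10⁻⁵×8.6³ = 11.67 mg/L.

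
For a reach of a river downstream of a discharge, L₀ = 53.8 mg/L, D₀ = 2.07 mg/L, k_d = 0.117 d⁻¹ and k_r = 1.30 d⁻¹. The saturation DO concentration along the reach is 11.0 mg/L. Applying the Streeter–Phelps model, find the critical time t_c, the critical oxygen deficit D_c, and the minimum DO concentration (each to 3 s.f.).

t_c ≈ 1.62 d; D_c ≈ 4.01 mg/L; min DO ≈ 6.99 mg/L

With k_r/k_d = 11.11 and 1 − D₀(k_r−k_d)/(k_d L₀) = 0.6110,
t_c = ln(11.11 × 0.6110) / (1.30 − 0.117) = ln(6.789) / 1.183 = 1.915/1.183 = 1.619 d.
L(t_c) = L₀ e^(−k_d t_c) = 53.8 × 0.8274 = 44.52 mg/L, and at the critical point k_r D_c = k_d L, so D_c = (0.117/1.30) × 44.52 = 4.006 mg/L.
Minimum DO = C_s − D_c = 11.0 − 4.006 = 6.994 mg/L.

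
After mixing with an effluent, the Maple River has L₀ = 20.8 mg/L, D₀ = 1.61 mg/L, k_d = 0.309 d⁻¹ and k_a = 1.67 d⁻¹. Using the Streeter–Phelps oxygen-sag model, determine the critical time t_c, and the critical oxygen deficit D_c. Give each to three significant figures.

At the critical point dD/dt = 0, so k_d L₀ e^(−k_d t) = k_a D. Substituting D(t) from the Streeter–Phelps equation and solving for t gives
t_c = ln[(k_a/k_d)(1 − D₀(k_a−k_d)/(k_d L₀))] / (k_a−k_d).
Here k_a−k_d = 1.361 d⁻¹ and 1 − D₀(k_a−k_d)/(k_d L₀) = 1 − 1.61×1.361/(0.309×20.8) = 0.6591, so
t_c = ln(5.405 × 0.6591) / 1.361 = 1.270 / 1.361 = 0.9334 d.
D_c = (k_d/k_a) L₀ e^(−k_d t_c) = (0.309/1.67) × 20.8 × e^(−0.309×0.9334) = 0.1850 × 20.8 × 0.7495 = 2.884 mg/L.

t_c ≈ 0.933 d; D_c ≈ 2.88 mg/L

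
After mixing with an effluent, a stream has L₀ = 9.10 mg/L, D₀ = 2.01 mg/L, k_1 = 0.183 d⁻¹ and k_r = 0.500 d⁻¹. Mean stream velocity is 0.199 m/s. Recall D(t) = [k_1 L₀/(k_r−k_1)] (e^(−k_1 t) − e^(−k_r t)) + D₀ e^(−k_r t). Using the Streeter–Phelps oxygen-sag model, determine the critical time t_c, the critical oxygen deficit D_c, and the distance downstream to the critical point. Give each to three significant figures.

t_c = [1/(k_r−k_1)] ln[(k_r/k_1)(1 − D₀(k_r−k_1)/(k_1 L₀))]
= [1/(0.500−0.183)] ln[(0.500/0.183)(1 − 2.01×0.3170/(0.183×9.10))]
= (1/0.3170) ln[2.732 × 0.6174] = 3.155 × ln(1.687) = 3.155 × 0.5229 = 1.649 d.
D_c = (k_1/k_r) L₀ e^(−k_1 t_c) = (0.183/0.500) × 9.10 × e^(−0.183×1.649) = 0.3660 × 9.10 × 0.7395 = 2.463 mg/L.
x_c = v t_c = 0.199 m/s × 1.649 d × 86400 s/d = 28360 m ≈ 28.4 km.

t_c ≈ 1.65 d; D_c ≈ 2.46 mg/L; x_c ≈ 28.4 km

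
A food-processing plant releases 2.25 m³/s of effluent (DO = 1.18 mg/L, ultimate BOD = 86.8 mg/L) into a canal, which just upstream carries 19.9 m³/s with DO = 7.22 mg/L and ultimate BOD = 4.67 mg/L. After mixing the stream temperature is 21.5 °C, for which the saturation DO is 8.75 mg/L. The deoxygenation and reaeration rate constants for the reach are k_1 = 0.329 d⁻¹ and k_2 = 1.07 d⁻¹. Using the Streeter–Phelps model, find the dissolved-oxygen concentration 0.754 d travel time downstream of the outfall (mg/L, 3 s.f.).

Mixed DO = (19.9×7.22 + 2.25×1.18)/(19.9+2.25) = 146.3/22.15 = 6.606 mg/L.
Mixed L₀ = (19.9×4.67 + 2.25×86.8)/(22.15) = 288.2/22.15 = 13.01 mg/L.
Initial deficit D₀ = C_s − DO₀ = 8.75 − 6.606 = 2.144 mg/L.
D(0.754) = [0.329×13.01/(1.07−0.329)](e^(−0.329×0.754) − e^(−1.07×0.754)) + 2.144 e^(−1.07×0.754)
= 5.778 × (0.7803 − 0.4463) + 2.144 × 0.4463 = 2.886 mg/L.
DO = 8.75 − 2.886 = 5.864 mg/L.

DO ≈ 5.86 mg/L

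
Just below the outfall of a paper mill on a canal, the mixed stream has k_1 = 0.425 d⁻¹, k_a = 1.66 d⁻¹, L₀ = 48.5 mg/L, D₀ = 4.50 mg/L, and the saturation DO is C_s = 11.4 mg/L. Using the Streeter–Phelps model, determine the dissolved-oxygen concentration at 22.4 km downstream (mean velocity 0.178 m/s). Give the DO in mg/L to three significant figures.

DO ≈ 3.50 mg/L

Travel time t = x/v = 22.4 km / (0.178 m/s) = 22400 m / 0.178 m/s = 125800 s = 1.457 d.
k_1 L₀/(k_a−k_1) = 0.425×48.5/(1.66−0.425) = 20.61/1.235 = 16.69 mg/L.
e^(−k_1 t) = e^(−0.425×1.457) = 0.5385; e^(−k_a t) = e^(−1.66×1.457) = 0.08912.
D = 16.69 × (0.5385 − 0.08912) + 4.50 × 0.08912 = 7.500 + 0.4010 = 7.901 mg/L.
DO = C_s − D = 11.4 − 7.901 = 3.499 mg/L.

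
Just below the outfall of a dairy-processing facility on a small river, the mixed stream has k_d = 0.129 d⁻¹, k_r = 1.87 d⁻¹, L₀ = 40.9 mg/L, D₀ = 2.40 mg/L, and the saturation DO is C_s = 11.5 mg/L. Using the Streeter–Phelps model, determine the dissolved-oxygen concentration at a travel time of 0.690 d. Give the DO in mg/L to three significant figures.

k_d L₀/(k_r−k_d) = 0.129×40.9/(1.87−0.129) = 5.276/1.741 = 3.030 mg/L.
e^(−k_d t) = e^(−0.129×0.6900) = 0.9148; e^(−k_r t) = e^(−1.87×0.6900) = 0.2752.
D = 3.030 × (0.9148 − 0.2752) + 2.40 × 0.2752 = 1.938 + 0.6605 = 2.599 mg/L.
DO = C_s − D = 11.5 − 2.599 = 8.901 mg/L.

DO ≈ 8.90 mg/L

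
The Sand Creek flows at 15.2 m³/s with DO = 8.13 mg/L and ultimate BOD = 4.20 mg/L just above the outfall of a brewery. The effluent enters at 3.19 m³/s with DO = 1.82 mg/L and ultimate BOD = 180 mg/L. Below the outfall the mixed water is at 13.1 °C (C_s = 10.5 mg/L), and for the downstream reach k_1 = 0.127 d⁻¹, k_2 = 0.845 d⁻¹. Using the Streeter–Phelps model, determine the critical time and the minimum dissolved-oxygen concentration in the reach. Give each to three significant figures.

Mixed DO = (15.2×8.13 + 3.19×1.82)/(15.2+3.19) = 129.4/18.39 = 7.035 mg/L.
Mixed L₀ = (15.2×4.20 + 3.19×180)/(18.39) = 638.0/18.39 = 34.69 mg/L.
Initial deficit D₀ = C_s − DO₀ = 10.5 − 7.035 = 3.465 mg/L.
t_c = (1/0.7180) ln[(0.845/0.127)(1 − 3.465×0.7180/(0.127×34.69))] = 1.393 × ln(2.897) = 1.482 d.
D_c = (0.127/0.845) × 34.69 × e^(−0.127×1.482) = 0.1503 × 34.69 × 0.8285 = 4.320 mg/L.
Minimum DO = 10.5 − 4.320 = 6.180 mg/L.

t_c ≈ 1.48 d; minimum DO ≈ 6.18 mg/L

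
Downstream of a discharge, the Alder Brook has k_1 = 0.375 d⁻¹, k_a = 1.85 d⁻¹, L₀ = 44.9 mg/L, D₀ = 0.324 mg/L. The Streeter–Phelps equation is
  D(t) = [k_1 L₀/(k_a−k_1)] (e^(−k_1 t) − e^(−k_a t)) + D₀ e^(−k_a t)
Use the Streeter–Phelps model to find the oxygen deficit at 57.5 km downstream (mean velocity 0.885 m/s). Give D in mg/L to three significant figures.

Travel time t = x/v = 57.5 km / (0.885 m/s) = 57500 m / 0.885 m/s = 64970 s = 0.7520 d.
k_1 L₀/(k_a−k_1) = 0.375×44.9/(1.85−0.375) = 16.84/1.475 = 11.42 mg/L.
e^(−k_1 t) = e^(−0.375×0.7520) = 0.7543; e^(−k_a t) = e^(−1.85×0.7520) = 0.2488.
D = 11.42 × (0.7543 − 0.2488) + 0.324 × 0.2488 = 5.770 + 0.08061 = 5.851 mg/L.

D ≈ 5.85 mg/L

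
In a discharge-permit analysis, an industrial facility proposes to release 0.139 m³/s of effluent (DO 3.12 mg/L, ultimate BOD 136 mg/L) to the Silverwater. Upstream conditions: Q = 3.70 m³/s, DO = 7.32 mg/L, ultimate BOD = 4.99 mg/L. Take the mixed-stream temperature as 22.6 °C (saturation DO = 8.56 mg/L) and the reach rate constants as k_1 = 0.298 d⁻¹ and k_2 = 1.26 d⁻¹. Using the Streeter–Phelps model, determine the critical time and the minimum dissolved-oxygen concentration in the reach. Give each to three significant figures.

t_c ≈ 0.855 d; minimum DO ≈ 6.78 mg/L

Mixed DO = (3.70×7.32 + 0.139×3.12)/(3.70+0.139) = 27.52/3.839 = 7.168 mg/L.
Mixed L₀ = (3.70×4.99 + 0.139×136)/(3.839) = 37.37/3.839 = 9.734 mg/L.
Initial deficit D₀ = C_s − DO₀ = 8.56 − 7.168 = 1.392 mg/L.
t_c = (1/0.9620) ln[(1.26/0.298)(1 − 1.392×0.9620/(0.298×9.734))] = 1.040 × ln(2.276) = 0.8549 d.
D_c = (0.298/1.26) × 9.734 × e^(−0.298×0.8549) = 0.2365 × 9.734 × 0.7751 = 1.784 mg/L.
Minimum DO = 8.56 − 1.784 = 6.776 mg/L.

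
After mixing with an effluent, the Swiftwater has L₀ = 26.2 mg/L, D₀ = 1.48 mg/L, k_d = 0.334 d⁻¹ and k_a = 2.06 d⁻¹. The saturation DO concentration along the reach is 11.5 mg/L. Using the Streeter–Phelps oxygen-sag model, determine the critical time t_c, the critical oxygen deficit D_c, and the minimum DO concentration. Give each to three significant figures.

At the critical point dD/dt = 0, so k_d L₀ e^(−k_d t) = k_a D. Substituting D(t) from the Streeter–Phelps equation and solving for t gives
t_c = ln[(k_a/k_d)(1 − D₀(k_a−k_d)/(k_d L₀))] / (k_a−k_d).
Here k_a−k_d = 1.726 d⁻¹ and 1 − D₀(k_a−k_d)/(k_d L₀) = 1 − 1.48×1.726/(0.334×26.2) = 0.7081, so
t_c = ln(6.168 × 0.7081) / 1.726 = 1.474 / 1.726 = 0.8541 d.
D_c = (k_d/k_a) L₀ e^(−k_d t_c) = (0.334/2.06) × 26.2 × e^(−0.334×0.8541) = 0.1621 × 26.2 × 0.7518 = 3.194 mg/L.
Minimum DO = C_s − D_c = 11.5 − 3.194 = 8.306 mg/L.

t_c ≈ 0.854 d; D_c ≈ 3.19 mg/L; min DO ≈ 8.31 mg/L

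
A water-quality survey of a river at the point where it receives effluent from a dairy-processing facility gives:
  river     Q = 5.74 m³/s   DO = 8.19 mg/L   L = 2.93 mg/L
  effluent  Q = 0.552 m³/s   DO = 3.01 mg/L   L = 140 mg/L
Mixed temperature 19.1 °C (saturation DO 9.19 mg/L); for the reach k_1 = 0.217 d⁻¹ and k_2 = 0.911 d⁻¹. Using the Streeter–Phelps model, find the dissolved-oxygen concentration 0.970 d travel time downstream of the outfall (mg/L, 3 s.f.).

DO ≈ 6.73 mg/L

Mixed DO = (5.74×8.19 + 0.552×3.01)/(5.74+0.552) = 48.67/6.292 = 7.736 mg/L.
Mixed L₀ = (5.74×2.93 + 0.552×140)/(6.292) = 94.10/6.292 = 14.96 mg/L.
Initial deficit D₀ = C_s − DO₀ = 9.19 − 7.736 = 1.454 mg/L.
D(0.970) = [0.217×14.96/(0.911−0.217)](e^(−0.217×0.970) − e^(−0.911×0.970)) + 1.454 e^(−0.911×0.970)
= 4.676 × (0.8102 − 0.4133) + 1.454 × 0.4133 = 2.457 mg/L.
DO = 9.19 − 2.457 = 6.733 mg/L.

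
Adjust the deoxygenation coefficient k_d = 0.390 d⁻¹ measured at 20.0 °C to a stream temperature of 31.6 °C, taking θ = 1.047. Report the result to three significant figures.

k_d(T₂) = k_d(T₁) · θ^(T₂−T₁) = 0.390 × 1.047^(31.6−20.0)
= 0.390 × 1.047^11.6 = 0.390 × 1.704 = 0.6644 d⁻¹.

k_d ≈ 0.664 d⁻¹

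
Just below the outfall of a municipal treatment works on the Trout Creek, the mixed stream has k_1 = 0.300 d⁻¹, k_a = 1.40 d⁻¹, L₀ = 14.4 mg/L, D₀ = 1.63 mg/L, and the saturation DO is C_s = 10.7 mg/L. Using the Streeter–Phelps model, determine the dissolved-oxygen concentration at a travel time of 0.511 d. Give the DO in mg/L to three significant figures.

DO ≈ 8.45 mg/L

k_1 L₀/(k_a−k_1) = 0.300×14.4/(1.40−0.300) = 4.320/1.100 = 3.927 mg/L.
e^(−k_1 t) = e^(−0.300×0.5110) = 0.8579; e^(−k_a t) = e^(−1.40×0.5110) = 0.4890.
D = 3.927 × (0.8579 − 0.4890) + 1.63 × 0.4890 = 1.449 + 0.7971 = 2.246 mg/L.
DO = C_s − D = 10.7 − 2.246 = 8.454 mg/L.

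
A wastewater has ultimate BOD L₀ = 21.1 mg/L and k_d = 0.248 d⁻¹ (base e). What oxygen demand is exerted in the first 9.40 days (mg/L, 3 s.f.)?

y ≈ 19.0 mg/L

y_t = L₀(1 − e^(−k_d t)) = 21.1 × (1 − e^(−0.248×9.40))
= 21.1 × (1 − 0.09718) = 21.1 × 0.9028 = 19.05 mg/L.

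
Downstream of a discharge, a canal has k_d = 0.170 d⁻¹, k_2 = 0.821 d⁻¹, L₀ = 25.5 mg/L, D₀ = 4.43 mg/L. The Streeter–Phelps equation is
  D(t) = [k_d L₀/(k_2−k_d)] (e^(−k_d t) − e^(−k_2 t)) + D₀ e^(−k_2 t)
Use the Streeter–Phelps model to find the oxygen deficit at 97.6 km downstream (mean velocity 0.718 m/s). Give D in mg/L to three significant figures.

Travel time t = x/v = 97.6 km / (0.718 m/s) = 97600 m / 0.718 m/s = 135900 s = 1.573 d.
k_d L₀/(k_2−k_d) = 0.170×25.5/(0.821−0.170) = 4.335/0.6510 = 6.659 mg/L.
e^(−k_d t) = e^(−0.170×1.573) = 0.7653; e^(−k_2 t) = e^(−0.821×1.573) = 0.2748.
D = 6.659 × (0.7653 − 0.2748) + 4.43 × 0.2748 = 3.266 + 1.217 = 4.484 mg/L.

D ≈ 4.48 mg/L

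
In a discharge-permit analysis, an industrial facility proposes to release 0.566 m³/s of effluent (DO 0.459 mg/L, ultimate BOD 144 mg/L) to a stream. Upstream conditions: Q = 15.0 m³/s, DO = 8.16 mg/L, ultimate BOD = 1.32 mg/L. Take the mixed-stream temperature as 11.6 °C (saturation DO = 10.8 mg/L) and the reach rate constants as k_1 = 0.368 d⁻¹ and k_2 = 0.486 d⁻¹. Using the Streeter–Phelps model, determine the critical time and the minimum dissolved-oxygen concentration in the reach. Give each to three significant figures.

Mixed DO = (15.0×8.16 + 0.566×0.459)/(15.0+0.566) = 122.7/15.57 = 7.880 mg/L.
Mixed L₀ = (15.0×1.32 + 0.566×144)/(15.57) = 101.3/15.57 = 6.508 mg/L.
Initial deficit D₀ = C_s − DO₀ = 10.8 − 7.880 = 2.920 mg/L.
t_c = (1/0.1180) ln[(0.486/0.368)(1 − 2.920×0.1180/(0.368×6.508))] = 8.475 × ln(1.131) = 1.041 d.
D_c = (0.368/0.486) × 6.508 × e^(−0.368×1.041) = 0.7572 × 6.508 × 0.6818 = 3.360 mg/L.
Minimum DO = 10.8 − 3.360 = 7.440 mg/L.

t_c ≈ 1.04 d; minimum DO ≈ 7.44 mg/L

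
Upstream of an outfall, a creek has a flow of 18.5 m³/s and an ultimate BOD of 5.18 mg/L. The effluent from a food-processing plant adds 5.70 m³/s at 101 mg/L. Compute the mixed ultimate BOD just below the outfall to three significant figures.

27.7 mg/L

Flow-weighted mixing: C = (Q_r C_r + Q_w C_w)/(Q_r + Q_w)
= (18.5×5.18 + 5.70×101)/(18.5 + 5.70) = 671.5/24.20 = 27.75 mg/L.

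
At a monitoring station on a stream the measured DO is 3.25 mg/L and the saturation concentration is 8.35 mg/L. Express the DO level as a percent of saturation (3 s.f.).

38.9 % saturation

% saturation = C/C_s × 100 = 3.25/8.35 × 100 = 38.9 %.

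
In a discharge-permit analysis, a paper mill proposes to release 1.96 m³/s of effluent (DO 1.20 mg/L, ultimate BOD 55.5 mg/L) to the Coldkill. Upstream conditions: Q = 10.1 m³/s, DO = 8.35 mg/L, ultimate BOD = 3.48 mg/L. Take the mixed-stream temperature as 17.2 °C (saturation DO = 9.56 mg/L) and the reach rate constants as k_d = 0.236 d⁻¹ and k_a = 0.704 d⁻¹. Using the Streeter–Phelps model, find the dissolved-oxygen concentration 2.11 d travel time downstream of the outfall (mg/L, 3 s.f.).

DO ≈ 6.73 mg/L

Mixed DO = (10.1×8.35 + 1.96×1.20)/(10.1+1.96) = 86.69/12.06 = 7.188 mg/L.
Mixed L₀ = (10.1×3.48 + 1.96×55.5)/(12.06) = 143.9/12.06 = 11.93 mg/L.
Initial deficit D₀ = C_s − DO₀ = 9.56 − 7.188 = 2.372 mg/L.
D(2.11) = [0.236×11.93/(0.704−0.236)](e^(−0.236×2.11) − e^(−0.704×2.11)) + 2.372 e^(−0.704×2.11)
= 6.018 × (0.6078 − 0.2264) + 2.372 × 0.2264 = 2.832 mg/L.
DO = 9.56 − 2.832 = 6.728 mg/L.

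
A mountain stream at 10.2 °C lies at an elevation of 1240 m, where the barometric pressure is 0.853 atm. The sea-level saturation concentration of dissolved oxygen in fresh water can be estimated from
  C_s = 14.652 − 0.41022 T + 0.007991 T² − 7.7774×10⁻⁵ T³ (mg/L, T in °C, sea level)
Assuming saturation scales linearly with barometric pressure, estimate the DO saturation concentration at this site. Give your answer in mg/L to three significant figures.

C_s ≈ 9.57 mg/L

At sea level: C_s = 14.652 − 0.41022×10.2 + 0.007991×10.2² − 7.7774×10⁻⁵×10.2³ = 11.22 mg/L.
Pressure correction: C_s' = 11.22 × 0.853 = 9.568 mg/L.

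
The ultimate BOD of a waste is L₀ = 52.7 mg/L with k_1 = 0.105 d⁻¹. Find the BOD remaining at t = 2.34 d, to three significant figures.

L_t = L₀ e^(−k_1 t) = 52.7 × e^(−0.105×2.34) = 52.7 × 0.7822 = 41.22 mg/L.

L ≈ 41.2 mg/L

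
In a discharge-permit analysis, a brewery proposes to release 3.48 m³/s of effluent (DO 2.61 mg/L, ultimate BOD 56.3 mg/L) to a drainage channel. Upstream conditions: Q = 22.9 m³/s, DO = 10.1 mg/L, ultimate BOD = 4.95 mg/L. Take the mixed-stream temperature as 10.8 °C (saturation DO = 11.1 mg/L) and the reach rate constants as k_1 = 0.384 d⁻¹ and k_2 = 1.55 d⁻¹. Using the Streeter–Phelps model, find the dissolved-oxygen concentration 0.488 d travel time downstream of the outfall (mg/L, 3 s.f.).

Mixed DO = (22.9×10.1 + 3.48×2.61)/(22.9+3.48) = 240.4/26.38 = 9.112 mg/L.
Mixed L₀ = (22.9×4.95 + 3.48×56.3)/(26.38) = 309.3/26.38 = 11.72 mg/L.
Initial deficit D₀ = C_s − DO₀ = 11.1 − 9.112 = 1.988 mg/L.
D(0.488) = [0.384×11.72/(1.55−0.384)](e^(−0.384×0.488) − e^(−1.55×0.488)) + 1.988 e^(−1.55×0.488)
= 3.861 × (0.8291 − 0.4694) + 1.988 × 0.4694 = 2.322 mg/L.
DO = 11.1 − 2.322 = 8.778 mg/L.

DO ≈ 8.78 mg/L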